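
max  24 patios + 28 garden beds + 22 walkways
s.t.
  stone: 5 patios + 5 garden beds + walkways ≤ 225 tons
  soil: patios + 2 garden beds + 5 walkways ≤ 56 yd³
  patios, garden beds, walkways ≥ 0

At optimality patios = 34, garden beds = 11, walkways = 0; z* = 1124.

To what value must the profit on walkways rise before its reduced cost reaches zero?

24

Check each constraint at x*: stone 225/225 (tight); soil 56/56 (tight).
Dual feasibility on the basic columns requires 5·y_stone + 1·y_soil = 24, 5·y_stone + 2·y_soil = 28.
Solving: y_stone = 4, y_soil = 4.
walkways enters the basis when its profit ≥ yᵀa₃ = 4·1 + 4·5 = 24.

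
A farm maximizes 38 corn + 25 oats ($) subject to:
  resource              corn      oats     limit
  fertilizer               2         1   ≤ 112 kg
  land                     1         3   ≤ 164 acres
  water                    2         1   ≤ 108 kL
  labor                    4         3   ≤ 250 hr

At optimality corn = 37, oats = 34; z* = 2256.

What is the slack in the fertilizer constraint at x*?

4

fertilizer used = 2·37 + 1·34 = 108; slack = 112 − 108 = 4.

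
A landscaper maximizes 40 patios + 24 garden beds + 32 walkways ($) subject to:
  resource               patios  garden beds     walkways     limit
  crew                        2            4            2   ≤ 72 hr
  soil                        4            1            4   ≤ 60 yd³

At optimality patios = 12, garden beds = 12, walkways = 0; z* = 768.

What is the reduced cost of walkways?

-8

Check each constraint at x*: crew 72/72 (tight); soil 60/60 (tight).
From A_Bᵀ y = c: 2·y_crew + 4·y_soil = 40; 4·y_crew + 1·y_soil = 24.
Solving: y_crew = 4, y_soil = 8.
Reduced cost of walkways: c₃ − yᵀa₃ = 32 − (4·2 + 8·4) = 32 − 40 = -8.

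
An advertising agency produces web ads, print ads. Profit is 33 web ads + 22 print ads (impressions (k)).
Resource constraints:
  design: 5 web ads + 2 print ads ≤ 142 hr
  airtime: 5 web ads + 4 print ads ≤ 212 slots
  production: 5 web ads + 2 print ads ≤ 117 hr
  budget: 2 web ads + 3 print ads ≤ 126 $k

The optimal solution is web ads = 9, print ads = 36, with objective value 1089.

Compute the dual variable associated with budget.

Binding: production and budget. Non-binding: design (25 unused), airtime (23 unused).
Since design, airtime are not tight, their duals are 0.
From A_Bᵀ y = c: 5·y_production + 2·y_budget = 33; 2·y_production + 3·y_budget = 22.
This yields shadow prices y_production = 5, y_budget = 4.
Shadow price of budget = 4.

4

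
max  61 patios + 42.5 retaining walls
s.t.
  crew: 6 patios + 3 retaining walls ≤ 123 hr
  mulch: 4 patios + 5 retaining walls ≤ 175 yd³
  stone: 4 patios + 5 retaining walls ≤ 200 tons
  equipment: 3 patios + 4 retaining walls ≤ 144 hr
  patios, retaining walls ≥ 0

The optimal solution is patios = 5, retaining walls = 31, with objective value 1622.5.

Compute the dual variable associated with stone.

Check each constraint at x*: crew 123/123 (tight); mulch 175/175 (tight); stone 175/200 (slack 25); equipment 139/144 (slack 5).
By complementary slackness, y = 0 for the non-binding constraints.
Dual feasibility on the basic columns requires 6·y_crew + 4·y_mulch = 61, 3·y_crew + 5·y_mulch = 42.5.
This yields shadow prices y_crew = 7.5, y_mulch = 4.
Shadow price of stone = 0.

0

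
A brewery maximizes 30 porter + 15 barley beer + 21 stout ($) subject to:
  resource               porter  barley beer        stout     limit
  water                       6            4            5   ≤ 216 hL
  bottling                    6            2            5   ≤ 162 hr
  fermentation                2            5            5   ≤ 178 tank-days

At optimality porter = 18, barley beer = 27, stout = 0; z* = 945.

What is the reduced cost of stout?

-4

Binding: water and bottling. Non-binding: fermentation (7 unused).
Slack constraints have shadow price 0 (complementary slackness).
From A_Bᵀ y = c: 6·y_water + 6·y_bottling = 30; 4·y_water + 2·y_bottling = 15.
→ y_water = 2.5 and y_bottling = 2.5.
Reduced cost of stout: c₃ − yᵀa₃ = 21 − (2.5·5 + 2.5·5) = 21 − 25 = -4.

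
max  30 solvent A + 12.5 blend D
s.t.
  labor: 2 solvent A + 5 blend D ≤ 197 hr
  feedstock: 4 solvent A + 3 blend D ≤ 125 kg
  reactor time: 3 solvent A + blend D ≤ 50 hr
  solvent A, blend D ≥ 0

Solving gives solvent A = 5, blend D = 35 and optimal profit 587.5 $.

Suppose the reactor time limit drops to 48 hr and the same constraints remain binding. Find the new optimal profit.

571.5

Check each constraint at x*: labor 185/197 (slack 12); feedstock 125/125 (tight); reactor time 50/50 (tight).
Since labor is not tight, its dual is 0.
From A_Bᵀ y = c: 4·y_feedstock + 3·y_reactor time = 30; 3·y_feedstock + 1·y_reactor time = 12.5.
This yields shadow prices y_feedstock = 1.5, y_reactor time = 8.
Δz = y_reactor time·Δb = 8 × (-2) = -16, so new z* = 587.5 − 16 = 571.5.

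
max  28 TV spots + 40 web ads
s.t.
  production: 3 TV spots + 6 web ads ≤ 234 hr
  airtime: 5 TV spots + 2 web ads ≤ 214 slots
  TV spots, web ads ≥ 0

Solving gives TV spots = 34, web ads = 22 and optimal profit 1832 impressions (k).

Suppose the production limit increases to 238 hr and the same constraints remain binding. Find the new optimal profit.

1856

Check each constraint at x*: production 234/234 (tight); airtime 214/214 (tight).
The binding rows give the dual system: 3·y_production + 5·y_airtime = 28 and 6·y_production + 2·y_airtime = 40.
This yields shadow prices y_production = 6, y_airtime = 2.
Δz = y_production·Δb = 6 × (4) = 24, so new z* = 1832 + 24 = 1856.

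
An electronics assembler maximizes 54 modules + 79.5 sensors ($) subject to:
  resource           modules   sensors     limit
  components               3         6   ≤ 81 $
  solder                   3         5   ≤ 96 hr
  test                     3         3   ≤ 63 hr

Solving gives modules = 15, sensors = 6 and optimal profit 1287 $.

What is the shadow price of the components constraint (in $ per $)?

8.5

Check each constraint at x*: components 81/81 (tight); solder 75/96 (slack 21); test 63/63 (tight).
Since solder is not tight, its dual is 0.
Dual feasibility on the basic columns requires 3·y_components + 3·y_test = 54, 6·y_components + 3·y_test = 79.5.
This yields shadow prices y_components = 8.5, y_test = 9.5.
Shadow price of components = 8.5.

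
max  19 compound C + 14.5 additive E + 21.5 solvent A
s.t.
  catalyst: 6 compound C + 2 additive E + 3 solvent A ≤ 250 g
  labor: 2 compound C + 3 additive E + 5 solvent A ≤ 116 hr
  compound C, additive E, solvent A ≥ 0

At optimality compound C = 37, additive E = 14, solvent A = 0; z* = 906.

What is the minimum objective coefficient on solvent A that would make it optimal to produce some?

23.5

Both catalyst and labor are binding at x*.
Dual feasibility on the basic columns requires 6·y_catalyst + 2·y_labor = 19, 2·y_catalyst + 3·y_labor = 14.5.
Solving: y_catalyst = 2, y_labor = 3.5.
solvent A enters the basis when its profit ≥ yᵀa₃ = 2·3 + 3.5·5 = 23.5.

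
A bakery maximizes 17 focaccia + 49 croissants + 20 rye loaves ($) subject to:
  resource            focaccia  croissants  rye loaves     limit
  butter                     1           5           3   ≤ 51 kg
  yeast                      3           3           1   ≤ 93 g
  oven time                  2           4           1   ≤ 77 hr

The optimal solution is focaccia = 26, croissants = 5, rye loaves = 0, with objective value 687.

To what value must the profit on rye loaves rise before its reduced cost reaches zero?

Binding: butter and yeast. Non-binding: oven time (5 unused).
Slack constraints have shadow price 0 (complementary slackness).
The binding rows give the dual system: 1·y_butter + 3·y_yeast = 17 and 5·y_butter + 3·y_yeast = 49.
This yields shadow prices y_butter = 8, y_yeast = 3.
rye loaves enters the basis when its profit ≥ yᵀa₃ = 8·3 + 3·1 = 27.

27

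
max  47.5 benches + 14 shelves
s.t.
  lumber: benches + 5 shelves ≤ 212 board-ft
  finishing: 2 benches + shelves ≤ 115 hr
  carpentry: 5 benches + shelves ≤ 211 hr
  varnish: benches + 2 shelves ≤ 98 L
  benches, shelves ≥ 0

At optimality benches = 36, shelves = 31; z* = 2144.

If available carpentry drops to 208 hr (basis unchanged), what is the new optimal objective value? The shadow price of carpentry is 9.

Δb = -3, so new z* = 2144 + (9)·(-3) = 2144 − 27 = 2117.

2117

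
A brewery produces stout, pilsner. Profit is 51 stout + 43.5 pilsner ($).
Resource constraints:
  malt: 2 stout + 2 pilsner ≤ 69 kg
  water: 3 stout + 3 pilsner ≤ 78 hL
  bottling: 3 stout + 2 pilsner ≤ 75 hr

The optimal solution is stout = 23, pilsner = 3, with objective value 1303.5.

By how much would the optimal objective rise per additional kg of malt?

At the optimum: malt uses 52 of 69 (slack = 17); water uses 78 of 78 (binding); bottling uses 75 of 75 (binding).
By complementary slackness, y = 0 for the non-binding constraint.
The binding rows give the dual system: 3·y_water + 3·y_bottling = 51 and 3·y_water + 2·y_bottling = 43.5.
Solving: y_water = 9.5, y_bottling = 7.5.
Shadow price of malt = 0.

0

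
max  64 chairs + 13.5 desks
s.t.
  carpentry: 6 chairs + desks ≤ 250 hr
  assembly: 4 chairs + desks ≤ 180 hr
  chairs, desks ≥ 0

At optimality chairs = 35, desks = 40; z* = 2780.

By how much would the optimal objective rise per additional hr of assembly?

Check each constraint at x*: carpentry 250/250 (tight); assembly 180/180 (tight).
From A_Bᵀ y = c: 6·y_carpentry + 4·y_assembly = 64; 1·y_carpentry + 1·y_assembly = 13.5.
Solving: y_carpentry = 5, y_assembly = 8.5.
Shadow price of assembly = 8.5.

8.5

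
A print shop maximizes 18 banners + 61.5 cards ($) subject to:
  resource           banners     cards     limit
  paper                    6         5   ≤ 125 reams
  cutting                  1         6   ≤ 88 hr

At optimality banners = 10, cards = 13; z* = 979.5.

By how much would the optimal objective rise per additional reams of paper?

1.5

Both paper and cutting are binding at x*.
Dual feasibility on the basic columns requires 6·y_paper + 1·y_cutting = 18, 5·y_paper + 6·y_cutting = 61.5.
→ y_paper = 1.5 and y_cutting = 9.
Shadow price of paper = 1.5.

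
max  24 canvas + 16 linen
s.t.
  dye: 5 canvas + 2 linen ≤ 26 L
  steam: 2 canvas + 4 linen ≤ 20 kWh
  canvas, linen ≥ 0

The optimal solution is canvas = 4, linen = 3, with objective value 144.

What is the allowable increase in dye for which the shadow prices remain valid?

24

Binding constraints: dye, steam. The basis is B = [[5,2],[2,4]] with det 16.
Per unit increase in dye, x* moves by d = (0.25, -0.125).
The basis stays optimal until linen reaches 0; allowable increase = 24 L.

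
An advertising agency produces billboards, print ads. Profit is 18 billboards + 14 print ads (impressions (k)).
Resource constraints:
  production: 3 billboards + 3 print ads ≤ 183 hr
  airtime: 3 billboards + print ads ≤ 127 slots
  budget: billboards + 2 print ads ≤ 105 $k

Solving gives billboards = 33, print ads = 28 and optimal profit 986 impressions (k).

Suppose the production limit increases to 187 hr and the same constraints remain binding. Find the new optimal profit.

1002

Binding: production and airtime. Non-binding: budget (16 unused).
Slack constraints have shadow price 0 (complementary slackness).
The binding rows give the dual system: 3·y_production + 3·y_airtime = 18 and 3·y_production + 1·y_airtime = 14.
Solving: y_production = 4, y_airtime = 2.
Δz = y_production·Δb = 4 × (4) = 16, so new z* = 986 + 16 = 1002.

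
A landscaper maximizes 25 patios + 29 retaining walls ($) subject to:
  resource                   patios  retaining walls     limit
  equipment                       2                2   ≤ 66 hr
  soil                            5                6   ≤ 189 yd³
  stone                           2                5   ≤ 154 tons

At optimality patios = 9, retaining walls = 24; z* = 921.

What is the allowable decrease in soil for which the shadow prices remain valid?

24

Binding constraints: equipment, soil. The basis is B = [[2,2],[5,6]] with det 2.
Per unit decrease in soil, x* moves by d = (1, -1).
The basis stays optimal until retaining walls reaches 0; allowable decrease = 24 yd³.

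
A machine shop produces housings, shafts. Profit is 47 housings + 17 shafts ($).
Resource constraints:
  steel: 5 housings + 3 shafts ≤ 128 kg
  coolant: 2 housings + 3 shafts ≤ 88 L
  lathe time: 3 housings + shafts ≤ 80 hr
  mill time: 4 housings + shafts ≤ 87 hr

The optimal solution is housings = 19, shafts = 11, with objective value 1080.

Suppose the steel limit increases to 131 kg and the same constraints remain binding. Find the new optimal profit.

At the optimum: steel uses 128 of 128 (binding); coolant uses 71 of 88 (slack = 17); lathe time uses 68 of 80 (slack = 12); mill time uses 87 of 87 (binding).
By complementary slackness, y = 0 for the non-binding constraints.
The binding rows give the dual system: 5·y_steel + 4·y_mill time = 47 and 3·y_steel + 1·y_mill time = 17.
→ y_steel = 3 and y_mill time = 8.
Δz = y_steel·Δb = 3 × (3) = 9, so new z* = 1080 + 9 = 1089.

1089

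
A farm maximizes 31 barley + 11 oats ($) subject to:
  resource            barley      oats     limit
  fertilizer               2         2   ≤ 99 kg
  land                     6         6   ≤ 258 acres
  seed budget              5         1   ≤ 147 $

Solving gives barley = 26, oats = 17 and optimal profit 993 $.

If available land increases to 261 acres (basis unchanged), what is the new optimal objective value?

996

At the optimum: fertilizer uses 86 of 99 (slack = 13); land uses 258 of 258 (binding); seed budget uses 147 of 147 (binding).
Since fertilizer is not tight, its dual is 0.
From A_Bᵀ y = c: 6·y_land + 5·y_seed budget = 31; 6·y_land + 1·y_seed budget = 11.
→ y_land = 1 and y_seed budget = 5.
Δz = y_land·Δb = 1 × (3) = 3, so new z* = 993 + 3 = 996.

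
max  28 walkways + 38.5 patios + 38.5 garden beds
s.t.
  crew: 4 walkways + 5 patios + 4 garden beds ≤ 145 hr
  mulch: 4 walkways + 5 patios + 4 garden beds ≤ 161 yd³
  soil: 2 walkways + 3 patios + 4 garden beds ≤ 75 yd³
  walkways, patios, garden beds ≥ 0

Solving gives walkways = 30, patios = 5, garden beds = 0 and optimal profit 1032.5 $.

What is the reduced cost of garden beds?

At the optimum: crew uses 145 of 145 (binding); mulch uses 145 of 161 (slack = 16); soil uses 75 of 75 (binding).
Slack constraints have shadow price 0 (complementary slackness).
From A_Bᵀ y = c: 4·y_crew + 2·y_soil = 28; 5·y_crew + 3·y_soil = 38.5.
→ y_crew = 3.5 and y_soil = 7.
Reduced cost of garden beds: c₃ − yᵀa₃ = 38.5 − (3.5·4 + 7·4) = 38.5 − 42 = -3.5.

-3.5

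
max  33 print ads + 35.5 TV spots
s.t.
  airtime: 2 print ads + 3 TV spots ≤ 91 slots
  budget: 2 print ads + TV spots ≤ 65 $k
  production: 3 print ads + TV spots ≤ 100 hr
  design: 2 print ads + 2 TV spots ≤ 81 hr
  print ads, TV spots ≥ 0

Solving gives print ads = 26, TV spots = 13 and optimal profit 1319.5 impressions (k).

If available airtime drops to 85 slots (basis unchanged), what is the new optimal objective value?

At the optimum: airtime uses 91 of 91 (binding); budget uses 65 of 65 (binding); production uses 91 of 100 (slack = 9); design uses 78 of 81 (slack = 3).
By complementary slackness, y = 0 for the non-binding constraints.
Dual feasibility on the basic columns requires 2·y_airtime + 2·y_budget = 33, 3·y_airtime + 1·y_budget = 35.5.
Solving: y_airtime = 9.5, y_budget = 7.
Δz = y_airtime·Δb = 9.5 × (-6) = -57, so new z* = 1319.5 − 57 = 1262.5.

1262.5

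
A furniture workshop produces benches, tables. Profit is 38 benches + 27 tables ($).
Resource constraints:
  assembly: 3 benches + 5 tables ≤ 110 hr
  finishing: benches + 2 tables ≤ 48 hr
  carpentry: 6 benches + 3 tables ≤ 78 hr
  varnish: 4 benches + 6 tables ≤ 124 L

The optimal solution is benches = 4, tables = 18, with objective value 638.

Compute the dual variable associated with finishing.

At the optimum: assembly uses 102 of 110 (slack = 8); finishing uses 40 of 48 (slack = 8); carpentry uses 78 of 78 (binding); varnish uses 124 of 124 (binding).
Since assembly, finishing are not tight, their duals are 0.
The binding rows give the dual system: 6·y_carpentry + 4·y_varnish = 38 and 3·y_carpentry + 6·y_varnish = 27.
Solving: y_carpentry = 5, y_varnish = 2.
Shadow price of finishing = 0.

0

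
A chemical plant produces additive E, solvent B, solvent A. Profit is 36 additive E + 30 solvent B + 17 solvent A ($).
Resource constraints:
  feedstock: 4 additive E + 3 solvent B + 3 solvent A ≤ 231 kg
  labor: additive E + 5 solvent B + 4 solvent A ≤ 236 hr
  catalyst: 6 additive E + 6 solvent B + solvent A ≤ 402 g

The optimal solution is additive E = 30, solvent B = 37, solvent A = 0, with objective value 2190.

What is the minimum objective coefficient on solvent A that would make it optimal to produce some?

At the optimum: feedstock uses 231 of 231 (binding); labor uses 215 of 236 (slack = 21); catalyst uses 402 of 402 (binding).
Since labor is not tight, its dual is 0.
Dual feasibility on the basic columns requires 4·y_feedstock + 6·y_catalyst = 36, 3·y_feedstock + 6·y_catalyst = 30.
Solving: y_feedstock = 6, y_catalyst = 2.
solvent A enters the basis when its profit ≥ yᵀa₃ = 6·3 + 2·1 = 20.

20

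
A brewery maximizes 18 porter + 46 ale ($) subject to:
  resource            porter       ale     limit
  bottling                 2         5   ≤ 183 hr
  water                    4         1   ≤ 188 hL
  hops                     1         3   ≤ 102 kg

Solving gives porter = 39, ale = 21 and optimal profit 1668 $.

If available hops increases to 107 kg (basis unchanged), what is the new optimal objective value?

1678

Check each constraint at x*: bottling 183/183 (tight); water 177/188 (slack 11); hops 102/102 (tight).
Slack constraints have shadow price 0 (complementary slackness).
From A_Bᵀ y = c: 2·y_bottling + 1·y_hops = 18; 5·y_bottling + 3·y_hops = 46.
→ y_bottling = 8 and y_hops = 2.
Δz = y_hops·Δb = 2 × (5) = 10, so new z* = 1668 + 10 = 1678.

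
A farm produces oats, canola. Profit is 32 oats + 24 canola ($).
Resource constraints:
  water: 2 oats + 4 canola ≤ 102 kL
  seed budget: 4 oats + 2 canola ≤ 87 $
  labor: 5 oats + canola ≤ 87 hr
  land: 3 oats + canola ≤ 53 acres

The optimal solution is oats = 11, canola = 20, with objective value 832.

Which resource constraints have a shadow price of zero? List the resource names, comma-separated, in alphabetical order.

water: 102/102 (binding)
seed budget: 84/87 (slack 3)
labor: 75/87 (slack 12)
land: 53/53 (binding)
By complementary slackness, a constraint with positive slack has shadow price 0 → labor, seed budget.

labor, seed budget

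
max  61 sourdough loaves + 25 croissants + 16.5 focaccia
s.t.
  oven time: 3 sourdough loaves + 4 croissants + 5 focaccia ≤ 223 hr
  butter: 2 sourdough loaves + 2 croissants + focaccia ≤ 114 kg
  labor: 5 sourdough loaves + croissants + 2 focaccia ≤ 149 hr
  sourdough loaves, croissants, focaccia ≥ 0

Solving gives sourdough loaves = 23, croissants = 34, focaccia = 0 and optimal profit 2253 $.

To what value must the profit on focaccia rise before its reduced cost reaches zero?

26

Binding: butter and labor. Non-binding: oven time (18 unused).
By complementary slackness, y = 0 for the non-binding constraint.
The binding rows give the dual system: 2·y_butter + 5·y_labor = 61 and 2·y_butter + 1·y_labor = 25.
Solving: y_butter = 8, y_labor = 9.
focaccia enters the basis when its profit ≥ yᵀa₃ = 8·1 + 9·2 = 26.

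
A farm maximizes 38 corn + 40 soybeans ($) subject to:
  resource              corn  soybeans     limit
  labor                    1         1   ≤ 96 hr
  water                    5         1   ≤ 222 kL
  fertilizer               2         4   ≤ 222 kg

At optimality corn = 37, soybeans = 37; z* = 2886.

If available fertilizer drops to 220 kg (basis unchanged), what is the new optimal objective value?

2868

Binding: water and fertilizer. Non-binding: labor (22 unused).
By complementary slackness, y = 0 for the non-binding constraint.
Dual feasibility on the basic columns requires 5·y_water + 2·y_fertilizer = 38, 1·y_water + 4·y_fertilizer = 40.
This yields shadow prices y_water = 4, y_fertilizer = 9.
Δz = y_fertilizer·Δb = 9 × (-2) = -18, so new z* = 2886 − 18 = 2868.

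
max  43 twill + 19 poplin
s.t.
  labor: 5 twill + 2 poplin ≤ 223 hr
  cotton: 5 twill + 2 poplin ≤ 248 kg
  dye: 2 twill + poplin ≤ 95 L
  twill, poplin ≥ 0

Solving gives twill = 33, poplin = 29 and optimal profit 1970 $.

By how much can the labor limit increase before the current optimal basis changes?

14.5

Binding constraints: labor, dye. The basis is B = [[5,2],[2,1]] with det 1.
Per unit increase in labor, x* moves by d = (1, -2).
The basis stays optimal until poplin reaches 0; allowable increase = 14.5 hr.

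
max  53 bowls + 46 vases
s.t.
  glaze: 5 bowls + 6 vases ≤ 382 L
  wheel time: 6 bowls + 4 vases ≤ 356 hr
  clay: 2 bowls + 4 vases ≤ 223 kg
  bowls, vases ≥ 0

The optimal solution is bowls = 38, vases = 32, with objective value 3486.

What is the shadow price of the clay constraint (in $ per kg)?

0

Binding: glaze and wheel time. Non-binding: clay (19 unused).
By complementary slackness, y = 0 for the non-binding constraint.
The binding rows give the dual system: 5·y_glaze + 6·y_wheel time = 53 and 6·y_glaze + 4·y_wheel time = 46.
Solving: y_glaze = 4, y_wheel time = 5.5.
Shadow price of clay = 0.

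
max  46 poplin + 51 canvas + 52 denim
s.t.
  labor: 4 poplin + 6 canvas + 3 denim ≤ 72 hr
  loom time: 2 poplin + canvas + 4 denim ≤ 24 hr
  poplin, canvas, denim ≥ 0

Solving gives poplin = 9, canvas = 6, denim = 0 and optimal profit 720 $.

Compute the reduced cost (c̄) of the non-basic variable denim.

Both labor and loom time are binding at x*.
From A_Bᵀ y = c: 4·y_labor + 2·y_loom time = 46; 6·y_labor + 1·y_loom time = 51.
→ y_labor = 7 and y_loom time = 9.
Reduced cost of denim: c₃ − yᵀa₃ = 52 − (7·3 + 9·4) = 52 − 57 = -5.

-5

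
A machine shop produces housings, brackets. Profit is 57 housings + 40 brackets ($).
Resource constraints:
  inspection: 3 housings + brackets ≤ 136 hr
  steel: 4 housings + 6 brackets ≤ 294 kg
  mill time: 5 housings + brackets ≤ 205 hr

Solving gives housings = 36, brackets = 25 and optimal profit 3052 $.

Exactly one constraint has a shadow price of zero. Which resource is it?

inspection: 133/136 (slack 3)
steel: 294/294 (binding)
mill time: 205/205 (binding)
By complementary slackness, a constraint with positive slack has shadow price 0 → inspection.

inspection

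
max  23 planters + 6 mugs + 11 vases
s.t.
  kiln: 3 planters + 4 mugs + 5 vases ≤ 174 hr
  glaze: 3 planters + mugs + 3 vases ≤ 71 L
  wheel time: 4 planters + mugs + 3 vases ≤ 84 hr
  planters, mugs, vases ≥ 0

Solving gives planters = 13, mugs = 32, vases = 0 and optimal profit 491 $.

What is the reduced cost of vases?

Check each constraint at x*: kiln 167/174 (slack 7); glaze 71/71 (tight); wheel time 84/84 (tight).
By complementary slackness, y = 0 for the non-binding constraint.
Dual feasibility on the basic columns requires 3·y_glaze + 4·y_wheel time = 23, 1·y_glaze + 1·y_wheel time = 6.
Solving: y_glaze = 1, y_wheel time = 5.
Reduced cost of vases: c₃ − yᵀa₃ = 11 − (1·3 + 5·3) = 11 − 18 = -7.

-7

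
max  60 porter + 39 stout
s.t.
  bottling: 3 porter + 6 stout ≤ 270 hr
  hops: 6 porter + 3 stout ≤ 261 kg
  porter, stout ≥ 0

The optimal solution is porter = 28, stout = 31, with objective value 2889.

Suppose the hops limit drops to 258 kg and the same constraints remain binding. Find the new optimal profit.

Check each constraint at x*: bottling 270/270 (tight); hops 261/261 (tight).
Dual feasibility on the basic columns requires 3·y_bottling + 6·y_hops = 60, 6·y_bottling + 3·y_hops = 39.
Solving: y_bottling = 2, y_hops = 9.
Δz = y_hops·Δb = 9 × (-3) = -27, so new z* = 2889 − 27 = 2862.

2862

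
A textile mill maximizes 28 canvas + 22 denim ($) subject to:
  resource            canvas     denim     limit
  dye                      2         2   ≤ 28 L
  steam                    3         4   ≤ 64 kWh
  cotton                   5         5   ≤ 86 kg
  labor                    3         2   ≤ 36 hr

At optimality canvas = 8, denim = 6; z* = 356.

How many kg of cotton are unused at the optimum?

cotton used = 5·8 + 5·6 = 70; slack = 86 − 70 = 16.

16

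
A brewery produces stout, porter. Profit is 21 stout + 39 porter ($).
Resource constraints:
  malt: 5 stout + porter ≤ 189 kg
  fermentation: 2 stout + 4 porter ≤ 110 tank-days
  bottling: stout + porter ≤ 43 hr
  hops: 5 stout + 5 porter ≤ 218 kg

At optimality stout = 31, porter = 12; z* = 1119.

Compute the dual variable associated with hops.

0

At the optimum: malt uses 167 of 189 (slack = 22); fermentation uses 110 of 110 (binding); bottling uses 43 of 43 (binding); hops uses 215 of 218 (slack = 3).
Since malt, hops are not tight, their duals are 0.
Dual feasibility on the basic columns requires 2·y_fermentation + 1·y_bottling = 21, 4·y_fermentation + 1·y_bottling = 39.
This yields shadow prices y_fermentation = 9, y_bottling = 3.
Shadow price of hops = 0.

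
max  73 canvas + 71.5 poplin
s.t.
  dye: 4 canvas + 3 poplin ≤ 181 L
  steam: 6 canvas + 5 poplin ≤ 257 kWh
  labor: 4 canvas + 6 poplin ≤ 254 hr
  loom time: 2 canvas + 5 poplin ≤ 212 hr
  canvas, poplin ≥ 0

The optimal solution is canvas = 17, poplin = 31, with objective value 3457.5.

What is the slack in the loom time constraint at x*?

loom time used = 2·17 + 5·31 = 189; slack = 212 − 189 = 23.

23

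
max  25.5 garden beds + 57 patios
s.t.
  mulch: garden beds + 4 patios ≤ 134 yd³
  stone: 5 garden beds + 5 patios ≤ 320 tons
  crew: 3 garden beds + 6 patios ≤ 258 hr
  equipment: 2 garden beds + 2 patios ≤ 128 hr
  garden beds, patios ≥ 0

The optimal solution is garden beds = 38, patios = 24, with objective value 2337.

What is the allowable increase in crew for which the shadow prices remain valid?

Binding constraints: mulch, crew. The basis is B = [[1,4],[3,6]] with det -6.
Per unit increase in crew, x* moves by d = (0.6667, -0.1667).
The basis stays optimal until stone becomes binding; allowable increase = 4 hr.

4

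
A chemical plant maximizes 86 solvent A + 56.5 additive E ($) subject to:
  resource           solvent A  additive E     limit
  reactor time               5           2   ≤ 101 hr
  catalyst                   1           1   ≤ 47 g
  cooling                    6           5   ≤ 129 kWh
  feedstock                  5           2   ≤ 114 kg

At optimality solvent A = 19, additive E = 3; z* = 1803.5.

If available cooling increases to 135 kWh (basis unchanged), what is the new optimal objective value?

Binding: reactor time and cooling. Non-binding: catalyst (25 unused), feedstock (13 unused).
Since catalyst, feedstock are not tight, their duals are 0.
Dual feasibility on the basic columns requires 5·y_reactor time + 6·y_cooling = 86, 2·y_reactor time + 5·y_cooling = 56.5.
Solving: y_reactor time = 7, y_cooling = 8.5.
Δz = y_cooling·Δb = 8.5 × (6) = 51, so new z* = 1803.5 + 51 = 1854.5.

1854.5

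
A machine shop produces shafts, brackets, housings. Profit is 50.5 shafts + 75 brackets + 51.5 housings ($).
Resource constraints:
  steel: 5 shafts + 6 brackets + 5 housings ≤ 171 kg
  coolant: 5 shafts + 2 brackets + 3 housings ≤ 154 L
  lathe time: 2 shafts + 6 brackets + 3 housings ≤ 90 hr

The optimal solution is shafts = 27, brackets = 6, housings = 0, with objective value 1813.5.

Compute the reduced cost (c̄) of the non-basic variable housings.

Check each constraint at x*: steel 171/171 (tight); coolant 147/154 (slack 7); lathe time 90/90 (tight).
By complementary slackness, y = 0 for the non-binding constraint.
From A_Bᵀ y = c: 5·y_steel + 2·y_lathe time = 50.5; 6·y_steel + 6·y_lathe time = 75.
→ y_steel = 8.5 and y_lathe time = 4.
Reduced cost of housings: c₃ − yᵀa₃ = 51.5 − (8.5·5 + 4·3) = 51.5 − 54.5 = -3.

-3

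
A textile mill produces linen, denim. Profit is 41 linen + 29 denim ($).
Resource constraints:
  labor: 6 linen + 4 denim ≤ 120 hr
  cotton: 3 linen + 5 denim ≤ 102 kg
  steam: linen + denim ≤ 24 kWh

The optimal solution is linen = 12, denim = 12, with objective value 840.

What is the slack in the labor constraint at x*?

0

labor used = 6·12 + 4·12 = 120; slack = 120 − 120 = 0.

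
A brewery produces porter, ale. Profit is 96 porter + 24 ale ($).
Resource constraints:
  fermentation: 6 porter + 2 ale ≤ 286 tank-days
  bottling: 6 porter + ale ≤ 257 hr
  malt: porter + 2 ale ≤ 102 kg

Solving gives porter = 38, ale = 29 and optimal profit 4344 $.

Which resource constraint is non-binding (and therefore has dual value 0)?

fermentation: 286/286 (binding)
bottling: 257/257 (binding)
malt: 96/102 (slack 6)
By complementary slackness, a constraint with positive slack has shadow price 0 → malt.

malt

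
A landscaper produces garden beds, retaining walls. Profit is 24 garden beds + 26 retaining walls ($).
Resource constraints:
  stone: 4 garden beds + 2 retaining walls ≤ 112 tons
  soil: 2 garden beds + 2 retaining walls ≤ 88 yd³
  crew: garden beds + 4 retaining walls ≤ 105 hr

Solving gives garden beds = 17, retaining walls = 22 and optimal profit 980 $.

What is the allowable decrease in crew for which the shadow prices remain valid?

Binding constraints: stone, crew. The basis is B = [[4,2],[1,4]] with det 14.
Per unit decrease in crew, x* moves by d = (0.1429, -0.2857).
The basis stays optimal until retaining walls reaches 0; allowable decrease = 77 hr.

77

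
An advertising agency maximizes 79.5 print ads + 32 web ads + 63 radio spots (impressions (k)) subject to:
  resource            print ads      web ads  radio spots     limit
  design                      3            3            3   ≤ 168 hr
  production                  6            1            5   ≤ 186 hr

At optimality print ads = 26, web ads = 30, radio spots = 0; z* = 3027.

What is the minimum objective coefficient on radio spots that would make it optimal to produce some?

70

Both design and production are binding at x*.
From A_Bᵀ y = c: 3·y_design + 6·y_production = 79.5; 3·y_design + 1·y_production = 32.
→ y_design = 7.5 and y_production = 9.5.
radio spots enters the basis when its profit ≥ yᵀa₃ = 7.5·3 + 9.5·5 = 70.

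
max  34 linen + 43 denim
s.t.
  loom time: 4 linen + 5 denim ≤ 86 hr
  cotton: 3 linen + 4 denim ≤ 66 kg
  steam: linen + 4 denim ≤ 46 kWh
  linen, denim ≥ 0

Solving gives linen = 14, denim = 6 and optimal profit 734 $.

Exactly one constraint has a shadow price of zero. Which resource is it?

loom time: 86/86 (binding)
cotton: 66/66 (binding)
steam: 38/46 (slack 8)
By complementary slackness, a constraint with positive slack has shadow price 0 → steam.

steam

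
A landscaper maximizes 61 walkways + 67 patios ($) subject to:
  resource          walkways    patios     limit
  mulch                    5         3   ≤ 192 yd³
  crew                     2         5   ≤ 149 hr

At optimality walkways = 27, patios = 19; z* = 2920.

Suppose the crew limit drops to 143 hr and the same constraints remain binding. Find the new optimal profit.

Check each constraint at x*: mulch 192/192 (tight); crew 149/149 (tight).
From A_Bᵀ y = c: 5·y_mulch + 2·y_crew = 61; 3·y_mulch + 5·y_crew = 67.
This yields shadow prices y_mulch = 9, y_crew = 8.
Δz = y_crew·Δb = 8 × (-6) = -48, so new z* = 2920 − 48 = 2872.

2872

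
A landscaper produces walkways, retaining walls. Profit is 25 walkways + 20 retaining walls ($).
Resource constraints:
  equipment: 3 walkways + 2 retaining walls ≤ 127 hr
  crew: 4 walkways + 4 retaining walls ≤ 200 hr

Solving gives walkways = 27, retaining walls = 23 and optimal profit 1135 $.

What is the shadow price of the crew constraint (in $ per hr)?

2.5

Both equipment and crew are binding at x*.
From A_Bᵀ y = c: 3·y_equipment + 4·y_crew = 25; 2·y_equipment + 4·y_crew = 20.
This yields shadow prices y_equipment = 5, y_crew = 2.5.
Shadow price of crew = 2.5.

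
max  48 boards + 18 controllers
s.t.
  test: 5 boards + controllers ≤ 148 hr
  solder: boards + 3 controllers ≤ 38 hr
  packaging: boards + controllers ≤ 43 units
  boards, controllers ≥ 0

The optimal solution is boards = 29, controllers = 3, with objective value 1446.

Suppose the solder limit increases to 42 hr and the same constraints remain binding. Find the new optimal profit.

Binding: test and solder. Non-binding: packaging (11 unused).
Slack constraints have shadow price 0 (complementary slackness).
The binding rows give the dual system: 5·y_test + 1·y_solder = 48 and 1·y_test + 3·y_solder = 18.
→ y_test = 9 and y_solder = 3.
Δz = y_solder·Δb = 3 × (4) = 12, so new z* = 1446 + 12 = 1458.

1458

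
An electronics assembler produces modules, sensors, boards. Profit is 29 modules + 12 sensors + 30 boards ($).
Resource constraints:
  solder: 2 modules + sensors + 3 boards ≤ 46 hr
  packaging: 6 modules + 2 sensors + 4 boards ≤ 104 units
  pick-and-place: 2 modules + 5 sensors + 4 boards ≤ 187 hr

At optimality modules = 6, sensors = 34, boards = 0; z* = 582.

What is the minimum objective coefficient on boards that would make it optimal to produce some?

At the optimum: solder uses 46 of 46 (binding); packaging uses 104 of 104 (binding); pick-and-place uses 182 of 187 (slack = 5).
Slack constraints have shadow price 0 (complementary slackness).
From A_Bᵀ y = c: 2·y_solder + 6·y_packaging = 29; 1·y_solder + 2·y_packaging = 12.
This yields shadow prices y_solder = 7, y_packaging = 2.5.
boards enters the basis when its profit ≥ yᵀa₃ = 7·3 + 2.5·4 = 31.

31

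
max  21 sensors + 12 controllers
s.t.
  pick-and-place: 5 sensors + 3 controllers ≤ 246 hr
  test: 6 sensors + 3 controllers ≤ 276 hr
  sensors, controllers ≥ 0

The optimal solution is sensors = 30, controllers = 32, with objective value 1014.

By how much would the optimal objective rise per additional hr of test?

1

Both pick-and-place and test are binding at x*.
Dual feasibility on the basic columns requires 5·y_pick-and-place + 6·y_test = 21, 3·y_pick-and-place + 3·y_test = 12.
Solving: y_pick-and-place = 3, y_test = 1.
Shadow price of test = 1.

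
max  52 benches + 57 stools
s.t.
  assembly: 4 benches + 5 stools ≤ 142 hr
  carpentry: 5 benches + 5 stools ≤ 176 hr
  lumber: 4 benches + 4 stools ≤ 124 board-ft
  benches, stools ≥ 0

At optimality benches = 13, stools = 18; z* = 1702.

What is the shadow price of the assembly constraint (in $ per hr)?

5

At the optimum: assembly uses 142 of 142 (binding); carpentry uses 155 of 176 (slack = 21); lumber uses 124 of 124 (binding).
Since carpentry is not tight, its dual is 0.
Dual feasibility on the basic columns requires 4·y_assembly + 4·y_lumber = 52, 5·y_assembly + 4·y_lumber = 57.
→ y_assembly = 5 and y_lumber = 8.
Shadow price of assembly = 5.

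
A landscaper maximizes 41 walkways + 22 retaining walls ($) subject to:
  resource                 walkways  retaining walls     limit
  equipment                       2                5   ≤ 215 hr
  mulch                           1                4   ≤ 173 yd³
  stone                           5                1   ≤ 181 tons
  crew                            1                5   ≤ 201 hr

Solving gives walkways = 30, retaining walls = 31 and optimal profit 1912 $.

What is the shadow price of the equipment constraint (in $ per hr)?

3

Check each constraint at x*: equipment 215/215 (tight); mulch 154/173 (slack 19); stone 181/181 (tight); crew 185/201 (slack 16).
Since mulch, crew are not tight, their duals are 0.
The binding rows give the dual system: 2·y_equipment + 5·y_stone = 41 and 5·y_equipment + 1·y_stone = 22.
This yields shadow prices y_equipment = 3, y_stone = 7.
Shadow price of equipment = 3.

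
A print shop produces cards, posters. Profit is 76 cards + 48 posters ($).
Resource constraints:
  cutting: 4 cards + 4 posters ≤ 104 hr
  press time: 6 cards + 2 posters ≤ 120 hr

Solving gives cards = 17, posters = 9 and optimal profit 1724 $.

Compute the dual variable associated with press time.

Both cutting and press time are binding at x*.
The binding rows give the dual system: 4·y_cutting + 6·y_press time = 76 and 4·y_cutting + 2·y_press time = 48.
Solving: y_cutting = 8.5, y_press time = 7.
Shadow price of press time = 7.

7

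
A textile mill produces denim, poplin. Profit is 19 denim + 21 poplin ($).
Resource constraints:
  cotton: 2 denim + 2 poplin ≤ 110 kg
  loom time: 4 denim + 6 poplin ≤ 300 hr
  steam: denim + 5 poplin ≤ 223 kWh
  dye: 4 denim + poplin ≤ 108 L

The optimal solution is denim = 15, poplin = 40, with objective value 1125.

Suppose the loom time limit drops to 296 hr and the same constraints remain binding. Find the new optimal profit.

1121

Check each constraint at x*: cotton 110/110 (tight); loom time 300/300 (tight); steam 215/223 (slack 8); dye 100/108 (slack 8).
Slack constraints have shadow price 0 (complementary slackness).
The binding rows give the dual system: 2·y_cotton + 4·y_loom time = 19 and 2·y_cotton + 6·y_loom time = 21.
Solving: y_cotton = 7.5, y_loom time = 1.
Δz = y_loom time·Δb = 1 × (-4) = -4, so new z* = 1125 − 4 = 1121.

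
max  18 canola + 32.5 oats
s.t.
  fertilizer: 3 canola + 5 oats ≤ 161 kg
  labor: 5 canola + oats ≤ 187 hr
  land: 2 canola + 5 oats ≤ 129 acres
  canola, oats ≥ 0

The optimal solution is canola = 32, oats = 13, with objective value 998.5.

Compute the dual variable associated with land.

1.5

Binding: fertilizer and land. Non-binding: labor (14 unused).
Since labor is not tight, its dual is 0.
Dual feasibility on the basic columns requires 3·y_fertilizer + 2·y_land = 18, 5·y_fertilizer + 5·y_land = 32.5.
This yields shadow prices y_fertilizer = 5, y_land = 1.5.
Shadow price of land = 1.5.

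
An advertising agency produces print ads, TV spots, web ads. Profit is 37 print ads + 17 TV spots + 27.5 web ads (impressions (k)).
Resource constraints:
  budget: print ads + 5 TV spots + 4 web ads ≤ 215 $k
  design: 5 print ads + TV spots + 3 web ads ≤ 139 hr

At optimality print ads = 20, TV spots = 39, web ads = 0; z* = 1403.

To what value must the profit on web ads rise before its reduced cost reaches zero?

Check each constraint at x*: budget 215/215 (tight); design 139/139 (tight).
Dual feasibility on the basic columns requires 1·y_budget + 5·y_design = 37, 5·y_budget + 1·y_design = 17.
→ y_budget = 2 and y_design = 7.
web ads enters the basis when its profit ≥ yᵀa₃ = 2·4 + 7·3 = 29.

29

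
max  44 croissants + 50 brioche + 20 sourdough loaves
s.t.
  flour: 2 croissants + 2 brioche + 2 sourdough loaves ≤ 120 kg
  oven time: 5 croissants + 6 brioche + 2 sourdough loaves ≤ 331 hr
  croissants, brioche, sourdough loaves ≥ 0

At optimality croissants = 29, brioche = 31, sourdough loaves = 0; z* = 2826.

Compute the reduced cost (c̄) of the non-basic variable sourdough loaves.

-6

Both flour and oven time are binding at x*.
Dual feasibility on the basic columns requires 2·y_flour + 5·y_oven time = 44, 2·y_flour + 6·y_oven time = 50.
Solving: y_flour = 7, y_oven time = 6.
Reduced cost of sourdough loaves: c₃ − yᵀa₃ = 20 − (7·2 + 6·2) = 20 − 26 = -6.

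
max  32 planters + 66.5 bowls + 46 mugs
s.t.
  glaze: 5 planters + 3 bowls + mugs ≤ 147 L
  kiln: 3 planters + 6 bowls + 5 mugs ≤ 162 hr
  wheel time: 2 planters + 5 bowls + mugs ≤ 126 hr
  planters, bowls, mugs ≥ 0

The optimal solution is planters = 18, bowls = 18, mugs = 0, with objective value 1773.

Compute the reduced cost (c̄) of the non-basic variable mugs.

-1.5

Check each constraint at x*: glaze 144/147 (slack 3); kiln 162/162 (tight); wheel time 126/126 (tight).
By complementary slackness, y = 0 for the non-binding constraint.
Dual feasibility on the basic columns requires 3·y_kiln + 2·y_wheel time = 32, 6·y_kiln + 5·y_wheel time = 66.5.
Solving: y_kiln = 9, y_wheel time = 2.5.
Reduced cost of mugs: c₃ − yᵀa₃ = 46 − (9·5 + 2.5·1) = 46 − 47.5 = -1.5.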